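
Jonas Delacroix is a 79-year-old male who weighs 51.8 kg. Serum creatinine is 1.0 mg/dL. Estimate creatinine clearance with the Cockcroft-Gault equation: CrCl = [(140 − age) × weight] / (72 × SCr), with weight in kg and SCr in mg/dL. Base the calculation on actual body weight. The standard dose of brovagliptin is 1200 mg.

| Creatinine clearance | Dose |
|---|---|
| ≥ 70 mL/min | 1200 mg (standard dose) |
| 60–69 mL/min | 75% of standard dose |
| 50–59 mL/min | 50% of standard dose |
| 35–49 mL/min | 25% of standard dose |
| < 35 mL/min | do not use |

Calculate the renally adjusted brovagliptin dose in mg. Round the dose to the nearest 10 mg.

300 mg

CrCl = (140 − 79) × 51.8 / (72 × 1) = 3159.8 / 72.00 ≈ 43.9 mL/min
CrCl ≈ 44 mL/min → bracket 35–49 mL/min.
25% of 1200 mg = 300 mg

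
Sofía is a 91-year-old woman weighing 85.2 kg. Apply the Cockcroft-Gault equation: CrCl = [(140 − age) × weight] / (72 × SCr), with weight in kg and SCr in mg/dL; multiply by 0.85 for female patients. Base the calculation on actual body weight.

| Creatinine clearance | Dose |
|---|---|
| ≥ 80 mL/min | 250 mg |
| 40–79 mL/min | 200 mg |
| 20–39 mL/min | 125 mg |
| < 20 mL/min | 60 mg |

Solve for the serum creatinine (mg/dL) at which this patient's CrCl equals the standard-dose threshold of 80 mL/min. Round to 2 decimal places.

Standard dose requires CrCl ≥ 80 mL/min.
Set (140 − 91) × 85.2 × 0.85 / (72 × SCr) = 80
SCr = (140 − 91) × 85.2 × 0.85 / (72 × 80) = 0.616 mg/dL

0.62 mg/dL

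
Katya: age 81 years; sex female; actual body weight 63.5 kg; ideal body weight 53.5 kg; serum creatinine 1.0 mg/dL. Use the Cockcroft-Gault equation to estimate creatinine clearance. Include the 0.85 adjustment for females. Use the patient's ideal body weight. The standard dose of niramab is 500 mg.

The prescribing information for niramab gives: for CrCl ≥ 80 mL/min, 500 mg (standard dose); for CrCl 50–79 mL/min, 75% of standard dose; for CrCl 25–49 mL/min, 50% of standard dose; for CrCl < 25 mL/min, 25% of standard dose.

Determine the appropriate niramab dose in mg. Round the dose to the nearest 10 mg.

CrCl = (140 − 81) × 53.5 / (72 × 1) × 0.85 = 3156.5 / 72.00 × 0.85 ≈ 37.3 mL/min
CrCl ≈ 37 mL/min → bracket 25–49 mL/min.
50% of 500 mg = 250 mg

250 mg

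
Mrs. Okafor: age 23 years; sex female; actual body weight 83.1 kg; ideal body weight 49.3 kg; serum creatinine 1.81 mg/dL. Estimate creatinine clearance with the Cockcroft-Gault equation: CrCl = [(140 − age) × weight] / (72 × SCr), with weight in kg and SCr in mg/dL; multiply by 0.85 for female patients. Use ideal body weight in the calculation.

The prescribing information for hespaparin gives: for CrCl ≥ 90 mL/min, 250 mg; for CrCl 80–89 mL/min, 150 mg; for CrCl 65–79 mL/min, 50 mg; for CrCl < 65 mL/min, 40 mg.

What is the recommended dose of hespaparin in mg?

40 mg

CrCl = (140 − 23) × 49.3 / (72 × 1.81) × 0.85 = 5768.1 / 130.32 × 0.85 ≈ 37.6 mL/min
CrCl ≈ 38 mL/min → bracket < 65 mL/min.
Dose for this bracket: 40 mg.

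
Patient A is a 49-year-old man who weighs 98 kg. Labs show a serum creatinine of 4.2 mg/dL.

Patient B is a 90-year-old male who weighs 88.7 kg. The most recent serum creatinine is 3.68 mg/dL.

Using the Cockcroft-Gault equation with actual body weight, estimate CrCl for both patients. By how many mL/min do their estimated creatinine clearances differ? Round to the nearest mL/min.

Patient A: CrCl = (140 − 49) × 98 / (72 × 4.2) = 8918.0 / 302.40 ≈ 29.5 mL/min
Patient B: CrCl = (140 − 90) × 88.7 / (72 × 3.68) = 4435.0 / 264.96 ≈ 16.7 mL/min
|29.5 − 16.7| = 12.8 mL/min

13 mL/min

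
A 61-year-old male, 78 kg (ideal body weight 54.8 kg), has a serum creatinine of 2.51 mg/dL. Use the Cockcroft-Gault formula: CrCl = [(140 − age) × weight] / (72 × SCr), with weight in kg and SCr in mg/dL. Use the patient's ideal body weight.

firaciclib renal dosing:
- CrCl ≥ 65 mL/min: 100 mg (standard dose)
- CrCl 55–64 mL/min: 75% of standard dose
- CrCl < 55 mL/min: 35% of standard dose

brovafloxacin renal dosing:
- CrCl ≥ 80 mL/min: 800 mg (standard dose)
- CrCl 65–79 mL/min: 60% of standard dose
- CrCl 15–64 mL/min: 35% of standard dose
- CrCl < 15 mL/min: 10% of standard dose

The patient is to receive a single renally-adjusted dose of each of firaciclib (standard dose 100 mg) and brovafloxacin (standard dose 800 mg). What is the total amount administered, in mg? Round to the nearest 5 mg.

315 mg

CrCl = (140 − 61) × 54.8 / (72 × 2.51) = 4329.2 / 180.72 ≈ 24.0 mL/min
CrCl ≈ 24 mL/min.
firaciclib: < 55 mL/min → 35% of 100 mg = 35 mg.
brovafloxacin: 15–64 mL/min → 35% of 800 mg = 280 mg.
Total = 35 + 280 = 315 mg.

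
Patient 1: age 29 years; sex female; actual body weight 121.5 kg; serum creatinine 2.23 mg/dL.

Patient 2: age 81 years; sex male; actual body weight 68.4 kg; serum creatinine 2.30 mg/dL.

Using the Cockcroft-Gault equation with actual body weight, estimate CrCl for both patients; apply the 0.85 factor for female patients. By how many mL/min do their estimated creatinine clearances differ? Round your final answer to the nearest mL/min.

Patient 1: CrCl = (140 − 29) × 121.5 / (72 × 2.23) × 0.85 = 13486.5 / 160.56 × 0.85 ≈ 71.4 mL/min
Patient 2: CrCl = (140 − 81) × 68.4 / (72 × 2.3) = 4035.6 / 165.60 ≈ 24.4 mL/min
|71.4 − 24.4| = 47.0 mL/min

47 mL/min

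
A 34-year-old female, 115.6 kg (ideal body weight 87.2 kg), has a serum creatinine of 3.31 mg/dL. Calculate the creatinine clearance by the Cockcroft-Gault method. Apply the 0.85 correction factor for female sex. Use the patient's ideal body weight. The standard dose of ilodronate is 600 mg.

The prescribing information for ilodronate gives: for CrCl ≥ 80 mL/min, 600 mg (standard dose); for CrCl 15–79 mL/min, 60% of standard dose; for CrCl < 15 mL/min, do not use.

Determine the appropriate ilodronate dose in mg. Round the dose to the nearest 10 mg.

360 mg

CrCl = (140 − 34) × 87.2 / (72 × 3.31) × 0.85 = 9243.2 / 238.32 × 0.85 ≈ 33.0 mL/min
CrCl ≈ 33 mL/min → bracket 15–79 mL/min.
60% of 600 mg = 360 mg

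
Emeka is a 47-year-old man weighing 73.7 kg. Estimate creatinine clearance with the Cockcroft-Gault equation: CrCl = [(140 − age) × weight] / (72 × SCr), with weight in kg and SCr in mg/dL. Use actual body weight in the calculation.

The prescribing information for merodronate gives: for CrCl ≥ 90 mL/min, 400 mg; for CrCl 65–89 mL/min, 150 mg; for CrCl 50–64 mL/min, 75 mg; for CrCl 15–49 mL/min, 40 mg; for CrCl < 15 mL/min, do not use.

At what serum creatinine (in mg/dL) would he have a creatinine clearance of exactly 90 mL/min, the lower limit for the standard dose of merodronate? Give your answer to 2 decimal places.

Standard dose requires CrCl ≥ 90 mL/min.
Set (140 − 47) × 73.7 / (72 × SCr) = 90
SCr = (140 − 47) × 73.7 / (72 × 90) = 1.058 mg/dL

1.06 mg/dL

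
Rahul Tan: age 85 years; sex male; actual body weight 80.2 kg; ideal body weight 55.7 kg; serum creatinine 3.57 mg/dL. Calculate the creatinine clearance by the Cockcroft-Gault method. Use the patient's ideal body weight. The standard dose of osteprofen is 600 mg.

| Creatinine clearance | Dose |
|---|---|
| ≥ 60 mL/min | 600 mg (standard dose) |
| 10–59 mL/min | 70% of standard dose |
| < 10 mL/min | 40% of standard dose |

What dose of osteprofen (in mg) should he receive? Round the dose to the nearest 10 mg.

CrCl = (140 − 85) × 55.7 / (72 × 3.57) = 3063.5 / 257.04 ≈ 11.9 mL/min
CrCl ≈ 12 mL/min → bracket 10–59 mL/min.
70% of 600 mg = 420 mg

420 mg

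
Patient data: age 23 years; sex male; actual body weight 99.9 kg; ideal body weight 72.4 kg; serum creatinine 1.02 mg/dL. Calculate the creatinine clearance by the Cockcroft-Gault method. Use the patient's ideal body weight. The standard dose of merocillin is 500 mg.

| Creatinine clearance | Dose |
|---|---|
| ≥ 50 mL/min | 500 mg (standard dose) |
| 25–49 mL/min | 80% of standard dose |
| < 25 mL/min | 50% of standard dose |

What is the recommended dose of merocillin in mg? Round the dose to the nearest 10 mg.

500 mg

CrCl = (140 − 23) × 72.4 / (72 × 1.02) = 8470.8 / 73.44 ≈ 115.3 mL/min
CrCl ≈ 115 mL/min → bracket ≥ 50 mL/min.
100% of 500 mg = 500 mg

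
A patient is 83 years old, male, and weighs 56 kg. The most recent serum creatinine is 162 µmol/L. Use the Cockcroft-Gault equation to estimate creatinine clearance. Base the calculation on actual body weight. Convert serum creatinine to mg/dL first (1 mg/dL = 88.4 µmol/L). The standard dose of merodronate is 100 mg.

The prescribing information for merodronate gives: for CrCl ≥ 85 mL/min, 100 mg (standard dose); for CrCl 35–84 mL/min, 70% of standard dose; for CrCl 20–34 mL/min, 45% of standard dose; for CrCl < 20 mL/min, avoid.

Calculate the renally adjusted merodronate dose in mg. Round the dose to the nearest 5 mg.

SCr = 162 / 88.4 = 1.833 mg/dL
CrCl = (140 − 83) × 56 / (72 × 1.833) = 3192.0 / 131.98 ≈ 24.2 mL/min
CrCl ≈ 24 mL/min → bracket 20–34 mL/min.
45% of 100 mg = 45 mg

45 mg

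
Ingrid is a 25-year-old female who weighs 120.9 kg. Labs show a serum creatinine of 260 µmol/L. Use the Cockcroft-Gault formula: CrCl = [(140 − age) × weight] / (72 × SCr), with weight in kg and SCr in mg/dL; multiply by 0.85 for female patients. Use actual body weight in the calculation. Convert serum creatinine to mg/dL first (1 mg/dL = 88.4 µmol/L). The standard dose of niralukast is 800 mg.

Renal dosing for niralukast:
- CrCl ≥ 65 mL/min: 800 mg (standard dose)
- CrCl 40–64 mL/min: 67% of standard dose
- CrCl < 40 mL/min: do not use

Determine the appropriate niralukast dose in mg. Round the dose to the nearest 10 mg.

SCr = 260 / 88.4 = 2.941 mg/dL
CrCl = (140 − 25) × 120.9 / (72 × 2.941) × 0.85 = 13903.5 / 211.75 × 0.85 ≈ 55.8 mL/min
CrCl ≈ 56 mL/min → bracket 40–64 mL/min.
67% of 800 mg = 536 mg → 540 mg

540 mg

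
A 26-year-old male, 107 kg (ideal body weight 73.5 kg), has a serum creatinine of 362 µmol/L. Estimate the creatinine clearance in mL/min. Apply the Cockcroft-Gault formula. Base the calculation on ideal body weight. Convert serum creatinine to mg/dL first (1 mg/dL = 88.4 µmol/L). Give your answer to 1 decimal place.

SCr = 362 / 88.4 = 4.095 mg/dL
CrCl = (140 − 26) × 73.5 / (72 × 4.095) = 8379.0 / 294.84 ≈ 28.4 mL/min

28.4 mL/min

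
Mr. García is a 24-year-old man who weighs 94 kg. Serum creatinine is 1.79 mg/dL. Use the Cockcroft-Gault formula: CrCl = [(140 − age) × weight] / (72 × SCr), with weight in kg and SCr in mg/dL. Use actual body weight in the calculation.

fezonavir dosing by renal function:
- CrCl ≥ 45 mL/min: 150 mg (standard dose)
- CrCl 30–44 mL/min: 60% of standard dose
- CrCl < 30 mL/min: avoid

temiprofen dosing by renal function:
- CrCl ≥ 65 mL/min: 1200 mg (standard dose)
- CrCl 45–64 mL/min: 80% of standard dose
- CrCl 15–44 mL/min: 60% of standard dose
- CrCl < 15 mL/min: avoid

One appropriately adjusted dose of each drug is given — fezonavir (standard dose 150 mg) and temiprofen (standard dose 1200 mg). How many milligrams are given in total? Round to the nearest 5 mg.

CrCl = (140 − 24) × 94 / (72 × 1.79) = 10904.0 / 128.88 ≈ 84.6 mL/min
CrCl ≈ 85 mL/min.
fezonavir: ≥ 45 mL/min → 100% of 150 mg = 150 mg.
temiprofen: ≥ 65 mL/min → 100% of 1200 mg = 1200 mg.
Total = 150 + 1200 = 1350 mg.

1350 mg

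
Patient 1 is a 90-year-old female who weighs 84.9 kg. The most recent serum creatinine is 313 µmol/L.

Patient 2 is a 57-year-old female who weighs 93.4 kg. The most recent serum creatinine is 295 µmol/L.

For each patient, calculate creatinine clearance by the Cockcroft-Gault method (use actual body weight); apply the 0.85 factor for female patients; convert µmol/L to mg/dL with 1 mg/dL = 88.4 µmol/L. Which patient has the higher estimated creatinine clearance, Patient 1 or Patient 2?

Patient 2

Patient 1: SCr = 313 / 88.4 = 3.541 mg/dL
Patient 1: CrCl = (140 − 90) × 84.9 / (72 × 3.541) × 0.85 = 4245.0 / 254.95 × 0.85 ≈ 14.2 mL/min
Patient 2: SCr = 295 / 88.4 = 3.337 mg/dL
Patient 2: CrCl = (140 − 57) × 93.4 / (72 × 3.337) × 0.85 = 7752.2 / 240.26 × 0.85 ≈ 27.4 mL/min
14.2 vs 27.4 mL/min → Patient 2 is higher.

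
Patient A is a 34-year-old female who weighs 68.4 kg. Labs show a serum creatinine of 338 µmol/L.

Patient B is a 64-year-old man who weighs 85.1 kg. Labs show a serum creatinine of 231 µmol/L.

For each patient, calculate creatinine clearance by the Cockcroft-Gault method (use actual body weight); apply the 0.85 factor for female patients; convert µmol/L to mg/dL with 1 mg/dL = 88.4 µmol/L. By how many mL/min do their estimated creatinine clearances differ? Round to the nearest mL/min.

Patient A: SCr = 338 / 88.4 = 3.824 mg/dL
Patient A: CrCl = (140 − 34) × 68.4 / (72 × 3.824) × 0.85 = 7250.4 / 275.33 × 0.85 ≈ 22.4 mL/min
Patient B: SCr = 231 / 88.4 = 2.613 mg/dL
Patient B: CrCl = (140 − 64) × 85.1 / (72 × 2.613) = 6467.6 / 188.14 ≈ 34.4 mL/min
|22.4 − 34.4| = 12.0 mL/min

12 mL/min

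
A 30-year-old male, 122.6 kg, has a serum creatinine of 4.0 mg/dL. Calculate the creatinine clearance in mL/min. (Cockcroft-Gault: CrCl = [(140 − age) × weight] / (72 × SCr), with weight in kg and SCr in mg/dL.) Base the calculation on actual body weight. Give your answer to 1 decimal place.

46.8 mL/min

CrCl = (140 − 30) × 122.6 / (72 × 4) = 13486.0 / 288.00 ≈ 46.8 mL/min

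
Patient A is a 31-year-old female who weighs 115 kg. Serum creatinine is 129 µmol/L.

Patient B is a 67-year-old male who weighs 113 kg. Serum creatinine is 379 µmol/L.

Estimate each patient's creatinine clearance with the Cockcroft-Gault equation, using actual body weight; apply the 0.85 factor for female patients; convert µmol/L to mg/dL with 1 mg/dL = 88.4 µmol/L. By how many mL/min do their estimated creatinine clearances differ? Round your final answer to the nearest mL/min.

Patient A: SCr = 129 / 88.4 = 1.459 mg/dL
Patient A: CrCl = (140 − 31) × 115 / (72 × 1.459) × 0.85 = 12535.0 / 105.05 × 0.85 ≈ 101.4 mL/min
Patient B: SCr = 379 / 88.4 = 4.287 mg/dL
Patient B: CrCl = (140 − 67) × 113 / (72 × 4.287) = 8249.0 / 308.66 ≈ 26.7 mL/min
|101.4 − 26.7| = 74.7 mL/min

75 mL/min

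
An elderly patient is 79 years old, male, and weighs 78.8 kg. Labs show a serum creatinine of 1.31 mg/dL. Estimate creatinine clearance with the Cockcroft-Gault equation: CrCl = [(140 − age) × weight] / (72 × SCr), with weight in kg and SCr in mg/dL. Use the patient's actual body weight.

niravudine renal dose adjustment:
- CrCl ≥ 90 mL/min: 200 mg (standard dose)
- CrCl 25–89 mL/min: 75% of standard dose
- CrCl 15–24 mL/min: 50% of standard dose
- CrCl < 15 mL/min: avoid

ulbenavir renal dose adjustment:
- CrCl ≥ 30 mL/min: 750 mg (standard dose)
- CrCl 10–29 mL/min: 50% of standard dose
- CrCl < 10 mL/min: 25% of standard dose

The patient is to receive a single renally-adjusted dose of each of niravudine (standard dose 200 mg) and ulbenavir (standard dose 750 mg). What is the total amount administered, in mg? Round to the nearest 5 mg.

900 mg

CrCl = (140 − 79) × 78.8 / (72 × 1.31) = 4806.8 / 94.32 ≈ 51.0 mL/min
CrCl ≈ 51 mL/min.
niravudine: 25–89 mL/min → 75% of 200 mg = 150 mg.
ulbenavir: ≥ 30 mL/min → 100% of 750 mg = 750 mg.
Total = 150 + 750 = 900 mg.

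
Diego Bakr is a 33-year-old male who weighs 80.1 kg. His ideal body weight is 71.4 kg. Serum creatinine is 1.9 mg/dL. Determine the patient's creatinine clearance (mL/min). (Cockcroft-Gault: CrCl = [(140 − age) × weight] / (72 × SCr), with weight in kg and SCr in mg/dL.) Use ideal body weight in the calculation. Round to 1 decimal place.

CrCl = (140 − 33) × 71.4 / (72 × 1.9) = 7639.8 / 136.80 ≈ 55.8 mL/min

55.8 mL/min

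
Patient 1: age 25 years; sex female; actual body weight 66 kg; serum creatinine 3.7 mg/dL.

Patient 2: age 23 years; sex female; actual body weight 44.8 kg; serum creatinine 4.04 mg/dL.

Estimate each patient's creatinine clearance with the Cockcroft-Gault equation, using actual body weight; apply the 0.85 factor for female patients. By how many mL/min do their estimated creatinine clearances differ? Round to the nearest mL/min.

Patient 1: CrCl = (140 − 25) × 66 / (72 × 3.7) × 0.85 = 7590.0 / 266.40 × 0.85 ≈ 24.2 mL/min
Patient 2: CrCl = (140 − 23) × 44.8 / (72 × 4.04) × 0.85 = 5241.6 / 290.88 × 0.85 ≈ 15.3 mL/min
|24.2 − 15.3| = 8.9 mL/min

9 mL/min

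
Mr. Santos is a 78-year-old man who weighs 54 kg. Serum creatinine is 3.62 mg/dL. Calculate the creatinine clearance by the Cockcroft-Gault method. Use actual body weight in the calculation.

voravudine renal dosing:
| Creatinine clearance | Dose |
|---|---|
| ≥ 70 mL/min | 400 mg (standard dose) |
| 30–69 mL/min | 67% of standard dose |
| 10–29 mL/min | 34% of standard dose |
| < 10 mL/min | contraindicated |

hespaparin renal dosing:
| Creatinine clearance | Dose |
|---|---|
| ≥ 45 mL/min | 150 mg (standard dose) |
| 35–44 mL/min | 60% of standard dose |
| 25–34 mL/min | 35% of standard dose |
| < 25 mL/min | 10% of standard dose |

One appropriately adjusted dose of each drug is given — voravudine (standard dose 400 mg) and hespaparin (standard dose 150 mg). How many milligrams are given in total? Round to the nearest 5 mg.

CrCl = (140 − 78) × 54 / (72 × 3.62) = 3348.0 / 260.64 ≈ 12.8 mL/min
CrCl ≈ 13 mL/min.
voravudine: 10–29 mL/min → 34% of 400 mg = 136 mg.
hespaparin: < 25 mL/min → 10% of 150 mg = 15 mg.
Total = 136 + 15 = 151 mg.

150 mg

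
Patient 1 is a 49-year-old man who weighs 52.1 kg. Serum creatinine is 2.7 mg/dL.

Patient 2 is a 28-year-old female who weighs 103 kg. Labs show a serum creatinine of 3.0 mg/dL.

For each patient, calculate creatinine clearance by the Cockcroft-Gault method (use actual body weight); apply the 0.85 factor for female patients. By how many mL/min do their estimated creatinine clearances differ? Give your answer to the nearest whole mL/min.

21 mL/min

Patient 1: CrCl = (140 − 49) × 52.1 / (72 × 2.7) = 4741.1 / 194.40 ≈ 24.4 mL/min
Patient 2: CrCl = (140 − 28) × 103 / (72 × 3) × 0.85 = 11536.0 / 216.00 × 0.85 ≈ 45.4 mL/min
|24.4 − 45.4| = 21.0 mL/min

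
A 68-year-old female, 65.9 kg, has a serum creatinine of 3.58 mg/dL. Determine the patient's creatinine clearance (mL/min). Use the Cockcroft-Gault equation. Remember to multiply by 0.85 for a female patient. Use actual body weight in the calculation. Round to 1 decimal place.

15.6 mL/min

CrCl = (140 − 68) × 65.9 / (72 × 3.58) × 0.85 = 4744.8 / 257.76 × 0.85 ≈ 15.6 mL/min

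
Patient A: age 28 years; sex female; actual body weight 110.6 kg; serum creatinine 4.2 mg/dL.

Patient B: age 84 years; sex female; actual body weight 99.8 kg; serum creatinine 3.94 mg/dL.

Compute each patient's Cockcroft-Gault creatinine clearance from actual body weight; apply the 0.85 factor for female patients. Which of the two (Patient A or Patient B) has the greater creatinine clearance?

Patient A: CrCl = (140 − 28) × 110.6 / (72 × 4.2) × 0.85 = 12387.2 / 302.40 × 0.85 ≈ 34.8 mL/min
Patient B: CrCl = (140 − 84) × 99.8 / (72 × 3.94) × 0.85 = 5588.8 / 283.68 × 0.85 ≈ 16.7 mL/min
34.8 vs 16.7 mL/min → Patient A is higher.

Patient A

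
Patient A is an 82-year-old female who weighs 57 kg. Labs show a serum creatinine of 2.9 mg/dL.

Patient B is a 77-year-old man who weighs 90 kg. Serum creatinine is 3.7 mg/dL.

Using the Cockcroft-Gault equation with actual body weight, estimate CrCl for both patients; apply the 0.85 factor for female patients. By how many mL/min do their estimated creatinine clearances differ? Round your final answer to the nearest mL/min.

Patient A: CrCl = (140 − 82) × 57 / (72 × 2.9) × 0.85 = 3306.0 / 208.80 × 0.85 ≈ 13.5 mL/min
Patient B: CrCl = (140 − 77) × 90 / (72 × 3.7) = 5670.0 / 266.40 ≈ 21.3 mL/min
|13.5 − 21.3| = 7.8 mL/min

8 mL/min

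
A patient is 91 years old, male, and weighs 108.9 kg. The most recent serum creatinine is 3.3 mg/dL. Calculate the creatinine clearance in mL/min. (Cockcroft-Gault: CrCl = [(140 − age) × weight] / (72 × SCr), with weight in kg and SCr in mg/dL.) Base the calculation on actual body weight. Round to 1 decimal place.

CrCl = (140 − 91) × 108.9 / (72 × 3.3) = 5336.1 / 237.60 ≈ 22.5 mL/min

22.5 mL/min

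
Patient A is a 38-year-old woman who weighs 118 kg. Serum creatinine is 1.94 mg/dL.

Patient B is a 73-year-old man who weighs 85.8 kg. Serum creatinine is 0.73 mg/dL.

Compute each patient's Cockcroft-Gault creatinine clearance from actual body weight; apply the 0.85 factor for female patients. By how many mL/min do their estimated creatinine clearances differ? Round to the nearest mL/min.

36 mL/min

Patient A: CrCl = (140 − 38) × 118 / (72 × 1.94) × 0.85 = 12036.0 / 139.68 × 0.85 ≈ 73.2 mL/min
Patient B: CrCl = (140 − 73) × 85.8 / (72 × 0.73) = 5748.6 / 52.56 ≈ 109.4 mL/min
|73.2 − 109.4| = 36.2 mL/min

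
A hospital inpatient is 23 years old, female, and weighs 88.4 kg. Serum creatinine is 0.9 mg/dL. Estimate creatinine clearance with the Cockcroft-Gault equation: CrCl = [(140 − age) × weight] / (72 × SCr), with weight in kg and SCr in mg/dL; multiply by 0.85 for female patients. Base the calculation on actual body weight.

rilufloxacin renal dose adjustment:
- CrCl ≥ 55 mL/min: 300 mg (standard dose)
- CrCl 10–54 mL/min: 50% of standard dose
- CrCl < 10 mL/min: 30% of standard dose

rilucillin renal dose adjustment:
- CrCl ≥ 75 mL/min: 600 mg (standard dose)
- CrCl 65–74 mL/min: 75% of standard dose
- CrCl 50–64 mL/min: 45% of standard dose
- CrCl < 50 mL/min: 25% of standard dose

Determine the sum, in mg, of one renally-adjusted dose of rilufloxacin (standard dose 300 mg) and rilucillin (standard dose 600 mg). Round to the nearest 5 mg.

900 mg

CrCl = (140 − 23) × 88.4 / (72 × 0.9) × 0.85 = 10342.8 / 64.80 × 0.85 ≈ 135.7 mL/min
CrCl ≈ 136 mL/min.
rilufloxacin: ≥ 55 mL/min → 100% of 300 mg = 300 mg.
rilucillin: ≥ 75 mL/min → 100% of 600 mg = 600 mg.
Total = 300 + 600 = 900 mg.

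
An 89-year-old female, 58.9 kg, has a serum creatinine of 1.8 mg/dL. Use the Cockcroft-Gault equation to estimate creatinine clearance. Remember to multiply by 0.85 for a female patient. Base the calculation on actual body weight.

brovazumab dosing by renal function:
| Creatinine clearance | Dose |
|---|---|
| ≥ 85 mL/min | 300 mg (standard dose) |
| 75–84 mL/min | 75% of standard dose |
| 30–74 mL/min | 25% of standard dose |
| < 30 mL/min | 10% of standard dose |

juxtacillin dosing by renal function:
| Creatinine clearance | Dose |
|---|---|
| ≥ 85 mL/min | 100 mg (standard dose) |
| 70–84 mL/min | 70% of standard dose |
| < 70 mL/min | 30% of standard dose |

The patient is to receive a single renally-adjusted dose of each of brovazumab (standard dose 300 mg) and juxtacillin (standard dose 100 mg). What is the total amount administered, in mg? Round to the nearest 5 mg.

CrCl = (140 − 89) × 58.9 / (72 × 1.8) × 0.85 = 3003.9 / 129.60 × 0.85 ≈ 19.7 mL/min
CrCl ≈ 20 mL/min.
brovazumab: < 30 mL/min → 10% of 300 mg = 30 mg.
juxtacillin: < 70 mL/min → 30% of 100 mg = 30 mg.
Total = 30 + 30 = 60 mg.

60 mg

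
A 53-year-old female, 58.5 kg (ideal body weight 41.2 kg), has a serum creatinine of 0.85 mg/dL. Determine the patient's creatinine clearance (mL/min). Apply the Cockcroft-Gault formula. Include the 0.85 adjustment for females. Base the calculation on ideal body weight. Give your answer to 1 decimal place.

49.8 mL/min

CrCl = (140 − 53) × 41.2 / (72 × 0.85) × 0.85 = 3584.4 / 61.20 × 0.85 ≈ 49.8 mL/min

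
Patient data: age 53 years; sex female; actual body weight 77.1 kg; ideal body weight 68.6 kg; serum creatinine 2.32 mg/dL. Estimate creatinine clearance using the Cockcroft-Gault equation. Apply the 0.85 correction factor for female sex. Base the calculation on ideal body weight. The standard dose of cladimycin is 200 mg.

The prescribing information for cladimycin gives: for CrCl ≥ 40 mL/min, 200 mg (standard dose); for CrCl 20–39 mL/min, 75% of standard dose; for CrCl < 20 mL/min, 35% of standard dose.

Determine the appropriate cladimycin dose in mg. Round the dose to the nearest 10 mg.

150 mg

CrCl = (140 − 53) × 68.6 / (72 × 2.32) × 0.85 = 5968.2 / 167.04 × 0.85 ≈ 30.4 mL/min
CrCl ≈ 30 mL/min → bracket 20–39 mL/min.
75% of 200 mg = 150 mg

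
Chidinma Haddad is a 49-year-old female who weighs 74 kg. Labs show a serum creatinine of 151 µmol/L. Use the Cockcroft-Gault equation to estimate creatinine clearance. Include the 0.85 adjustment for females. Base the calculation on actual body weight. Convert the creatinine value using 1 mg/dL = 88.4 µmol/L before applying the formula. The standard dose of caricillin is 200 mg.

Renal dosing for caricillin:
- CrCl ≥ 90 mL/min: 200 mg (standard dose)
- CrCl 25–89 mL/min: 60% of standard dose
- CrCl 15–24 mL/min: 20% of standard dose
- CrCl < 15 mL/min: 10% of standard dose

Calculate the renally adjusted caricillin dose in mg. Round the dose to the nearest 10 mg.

SCr = 151 / 88.4 = 1.708 mg/dL
CrCl = (140 − 49) × 74 / (72 × 1.708) × 0.85 = 6734.0 / 122.98 × 0.85 ≈ 46.5 mL/min
CrCl ≈ 47 mL/min → bracket 25–89 mL/min.
60% of 200 mg = 120 mg

120 mg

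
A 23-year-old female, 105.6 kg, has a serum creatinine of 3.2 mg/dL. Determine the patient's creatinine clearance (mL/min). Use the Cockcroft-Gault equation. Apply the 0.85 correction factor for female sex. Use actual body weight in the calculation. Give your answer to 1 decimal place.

45.6 mL/min

CrCl = (140 − 23) × 105.6 / (72 × 3.2) × 0.85 = 12355.2 / 230.40 × 0.85 ≈ 45.6 mL/min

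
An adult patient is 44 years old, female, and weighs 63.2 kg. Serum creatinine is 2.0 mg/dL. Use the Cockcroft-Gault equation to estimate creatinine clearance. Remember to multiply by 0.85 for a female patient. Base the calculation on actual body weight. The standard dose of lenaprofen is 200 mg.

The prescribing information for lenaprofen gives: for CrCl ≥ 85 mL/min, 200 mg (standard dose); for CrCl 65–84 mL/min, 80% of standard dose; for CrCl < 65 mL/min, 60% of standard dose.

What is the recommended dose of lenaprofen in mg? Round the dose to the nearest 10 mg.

120 mg

CrCl = (140 − 44) × 63.2 / (72 × 2) × 0.85 = 6067.2 / 144.00 × 0.85 ≈ 35.8 mL/min
CrCl ≈ 36 mL/min → bracket < 65 mL/min.
60% of 200 mg = 120 mg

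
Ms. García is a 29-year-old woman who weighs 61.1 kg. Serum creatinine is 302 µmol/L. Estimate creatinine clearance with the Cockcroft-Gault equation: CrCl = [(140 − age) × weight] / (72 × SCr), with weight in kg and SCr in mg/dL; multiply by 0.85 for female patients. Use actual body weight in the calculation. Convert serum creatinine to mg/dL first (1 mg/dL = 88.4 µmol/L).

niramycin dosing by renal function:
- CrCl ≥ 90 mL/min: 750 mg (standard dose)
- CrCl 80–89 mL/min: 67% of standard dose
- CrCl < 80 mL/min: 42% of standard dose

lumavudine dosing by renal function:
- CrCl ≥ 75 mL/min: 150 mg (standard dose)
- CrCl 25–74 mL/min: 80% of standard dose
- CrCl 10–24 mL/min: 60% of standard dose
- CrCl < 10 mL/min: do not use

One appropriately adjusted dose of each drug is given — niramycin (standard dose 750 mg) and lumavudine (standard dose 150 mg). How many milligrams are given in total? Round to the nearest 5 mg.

405 mg

SCr = 302 / 88.4 = 3.416 mg/dL
CrCl = (140 − 29) × 61.1 / (72 × 3.416) × 0.85 = 6782.1 / 245.95 × 0.85 ≈ 23.4 mL/min
CrCl ≈ 23 mL/min.
niramycin: < 80 mL/min → 42% of 750 mg = 315 mg.
lumavudine: 10–24 mL/min → 60% of 150 mg = 90 mg.
Total = 315 + 90 = 405 mg.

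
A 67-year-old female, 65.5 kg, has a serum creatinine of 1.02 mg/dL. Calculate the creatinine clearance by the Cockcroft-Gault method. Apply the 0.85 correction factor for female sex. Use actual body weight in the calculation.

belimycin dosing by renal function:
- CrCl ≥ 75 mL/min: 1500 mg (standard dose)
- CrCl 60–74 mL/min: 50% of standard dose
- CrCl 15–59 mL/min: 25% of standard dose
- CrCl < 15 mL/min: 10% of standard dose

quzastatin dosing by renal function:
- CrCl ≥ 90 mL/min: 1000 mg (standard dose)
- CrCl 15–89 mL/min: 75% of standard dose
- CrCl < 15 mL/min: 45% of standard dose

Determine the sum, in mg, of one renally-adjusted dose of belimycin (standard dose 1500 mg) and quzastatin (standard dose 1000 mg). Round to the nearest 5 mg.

CrCl = (140 − 67) × 65.5 / (72 × 1.02) × 0.85 = 4781.5 / 73.44 × 0.85 ≈ 55.3 mL/min
CrCl ≈ 55 mL/min.
belimycin: 15–59 mL/min → 25% of 1500 mg = 375 mg.
quzastatin: 15–89 mL/min → 75% of 1000 mg = 750 mg.
Total = 375 + 750 = 1125 mg.

1125 mg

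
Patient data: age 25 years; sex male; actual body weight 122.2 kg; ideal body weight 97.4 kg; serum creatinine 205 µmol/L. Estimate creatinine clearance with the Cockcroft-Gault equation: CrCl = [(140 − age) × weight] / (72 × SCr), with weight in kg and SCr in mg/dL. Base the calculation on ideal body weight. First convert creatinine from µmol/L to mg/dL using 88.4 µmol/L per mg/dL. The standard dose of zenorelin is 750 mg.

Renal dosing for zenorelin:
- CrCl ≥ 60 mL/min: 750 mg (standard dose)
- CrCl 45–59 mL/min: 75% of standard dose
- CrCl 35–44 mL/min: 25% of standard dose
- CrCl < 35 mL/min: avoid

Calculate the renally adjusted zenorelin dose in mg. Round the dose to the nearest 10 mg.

SCr = 205 / 88.4 = 2.319 mg/dL
CrCl = (140 − 25) × 97.4 / (72 × 2.319) = 11201.0 / 166.97 ≈ 67.1 mL/min
CrCl ≈ 67 mL/min → bracket ≥ 60 mL/min.
100% of 750 mg = 750 mg

750 mg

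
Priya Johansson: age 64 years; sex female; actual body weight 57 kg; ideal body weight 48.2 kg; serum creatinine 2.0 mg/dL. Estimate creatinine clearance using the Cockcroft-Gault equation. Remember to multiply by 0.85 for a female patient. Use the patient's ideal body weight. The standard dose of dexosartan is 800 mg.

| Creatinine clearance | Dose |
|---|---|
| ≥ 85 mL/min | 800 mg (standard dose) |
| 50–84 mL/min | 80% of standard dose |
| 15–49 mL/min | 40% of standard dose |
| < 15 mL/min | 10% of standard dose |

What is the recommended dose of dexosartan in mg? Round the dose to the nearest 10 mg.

CrCl = (140 − 64) × 48.2 / (72 × 2) × 0.85 = 3663.2 / 144.00 × 0.85 ≈ 21.6 mL/min
CrCl ≈ 22 mL/min → bracket 15–49 mL/min.
40% of 800 mg = 320 mg

320 mg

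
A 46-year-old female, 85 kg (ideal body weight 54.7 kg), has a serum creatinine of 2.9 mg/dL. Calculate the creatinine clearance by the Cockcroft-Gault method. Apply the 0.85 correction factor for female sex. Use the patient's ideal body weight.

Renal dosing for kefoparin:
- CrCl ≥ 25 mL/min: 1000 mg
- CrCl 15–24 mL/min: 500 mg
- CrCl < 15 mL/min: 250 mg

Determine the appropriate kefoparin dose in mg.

500 mg

CrCl = (140 − 46) × 54.7 / (72 × 2.9) × 0.85 = 5141.8 / 208.80 × 0.85 ≈ 20.9 mL/min
CrCl ≈ 21 mL/min → bracket 15–24 mL/min.
Dose for this bracket: 500 mg.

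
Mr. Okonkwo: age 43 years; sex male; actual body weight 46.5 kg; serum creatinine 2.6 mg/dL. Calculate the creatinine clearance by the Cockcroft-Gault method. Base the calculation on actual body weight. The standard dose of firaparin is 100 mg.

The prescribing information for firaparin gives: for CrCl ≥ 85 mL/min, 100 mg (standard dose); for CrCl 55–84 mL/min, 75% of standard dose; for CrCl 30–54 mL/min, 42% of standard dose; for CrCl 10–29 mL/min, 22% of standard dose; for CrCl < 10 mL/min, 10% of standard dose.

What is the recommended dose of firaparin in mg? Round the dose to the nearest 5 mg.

20 mg

CrCl = (140 − 43) × 46.5 / (72 × 2.6) = 4510.5 / 187.20 ≈ 24.1 mL/min
CrCl ≈ 24 mL/min → bracket 10–29 mL/min.
22% of 100 mg = 22 mg → 20 mg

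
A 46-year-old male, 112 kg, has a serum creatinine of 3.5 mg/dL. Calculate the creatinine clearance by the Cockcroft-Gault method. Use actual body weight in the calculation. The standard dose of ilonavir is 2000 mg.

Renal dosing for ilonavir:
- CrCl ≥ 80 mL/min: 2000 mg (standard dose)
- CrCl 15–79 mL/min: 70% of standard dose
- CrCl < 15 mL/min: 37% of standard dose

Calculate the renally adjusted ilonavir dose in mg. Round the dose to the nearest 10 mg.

CrCl = (140 − 46) × 112 / (72 × 3.5) = 10528.0 / 252.00 ≈ 41.8 mL/min
CrCl ≈ 42 mL/min → bracket 15–79 mL/min.
70% of 2000 mg = 1400 mg

1400 mg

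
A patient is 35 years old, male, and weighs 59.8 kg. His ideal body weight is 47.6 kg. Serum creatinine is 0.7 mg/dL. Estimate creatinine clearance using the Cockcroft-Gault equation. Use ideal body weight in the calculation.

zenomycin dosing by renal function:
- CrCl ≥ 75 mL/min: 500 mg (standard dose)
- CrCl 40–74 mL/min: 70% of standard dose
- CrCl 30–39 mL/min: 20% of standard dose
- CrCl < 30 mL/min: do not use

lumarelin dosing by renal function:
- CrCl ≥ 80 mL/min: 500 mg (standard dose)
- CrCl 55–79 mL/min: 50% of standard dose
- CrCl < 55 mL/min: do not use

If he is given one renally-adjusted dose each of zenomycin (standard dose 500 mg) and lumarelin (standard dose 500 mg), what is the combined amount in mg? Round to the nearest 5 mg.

CrCl = (140 − 35) × 47.6 / (72 × 0.7) = 4998.0 / 50.40 ≈ 99.2 mL/min
CrCl ≈ 99 mL/min.
zenomycin: ≥ 75 mL/min → 100% of 500 mg = 500 mg.
lumarelin: ≥ 80 mL/min → 100% of 500 mg = 500 mg.
Total = 500 + 500 = 1000 mg.

1000 mg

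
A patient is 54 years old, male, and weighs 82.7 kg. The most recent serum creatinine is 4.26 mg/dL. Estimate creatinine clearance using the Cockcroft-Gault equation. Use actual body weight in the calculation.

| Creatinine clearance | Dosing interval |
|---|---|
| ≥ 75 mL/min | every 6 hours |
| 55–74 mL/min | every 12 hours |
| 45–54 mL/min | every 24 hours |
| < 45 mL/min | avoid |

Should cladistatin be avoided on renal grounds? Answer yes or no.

CrCl = (140 − 54) × 82.7 / (72 × 4.26) = 7112.2 / 306.72 ≈ 23.2 mL/min
CrCl ≈ 23 mL/min, which is < 45 mL/min.

yes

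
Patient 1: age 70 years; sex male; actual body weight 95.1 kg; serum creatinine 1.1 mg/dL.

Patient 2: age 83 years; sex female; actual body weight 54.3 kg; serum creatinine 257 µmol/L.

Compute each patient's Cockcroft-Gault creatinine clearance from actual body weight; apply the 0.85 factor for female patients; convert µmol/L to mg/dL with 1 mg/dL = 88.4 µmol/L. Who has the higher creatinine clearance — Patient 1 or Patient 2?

Patient 1

Patient 1: CrCl = (140 − 70) × 95.1 / (72 × 1.1) = 6657.0 / 79.20 ≈ 84.1 mL/min
Patient 2: SCr = 257 / 88.4 = 2.907 mg/dL
Patient 2: CrCl = (140 − 83) × 54.3 / (72 × 2.907) × 0.85 = 3095.1 / 209.30 × 0.85 ≈ 12.6 mL/min
84.1 vs 12.6 mL/min → Patient 1 is higher.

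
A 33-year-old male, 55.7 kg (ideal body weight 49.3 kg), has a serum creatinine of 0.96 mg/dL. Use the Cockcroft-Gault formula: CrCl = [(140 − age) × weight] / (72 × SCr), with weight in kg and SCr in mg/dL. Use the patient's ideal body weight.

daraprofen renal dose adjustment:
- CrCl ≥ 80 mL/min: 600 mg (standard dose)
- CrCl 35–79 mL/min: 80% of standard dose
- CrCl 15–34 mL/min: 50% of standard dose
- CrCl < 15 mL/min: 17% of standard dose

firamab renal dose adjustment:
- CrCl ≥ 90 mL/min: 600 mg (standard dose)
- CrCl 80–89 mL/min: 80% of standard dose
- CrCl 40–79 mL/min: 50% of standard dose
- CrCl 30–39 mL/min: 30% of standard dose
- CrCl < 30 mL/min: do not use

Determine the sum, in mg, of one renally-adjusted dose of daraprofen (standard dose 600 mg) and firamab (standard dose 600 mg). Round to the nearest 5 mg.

CrCl = (140 − 33) × 49.3 / (72 × 0.96) = 5275.1 / 69.12 ≈ 76.3 mL/min
CrCl ≈ 76 mL/min.
daraprofen: 35–79 mL/min → 80% of 600 mg = 480 mg.
firamab: 40–79 mL/min → 50% of 600 mg = 300 mg.
Total = 480 + 300 = 780 mg.

780 mg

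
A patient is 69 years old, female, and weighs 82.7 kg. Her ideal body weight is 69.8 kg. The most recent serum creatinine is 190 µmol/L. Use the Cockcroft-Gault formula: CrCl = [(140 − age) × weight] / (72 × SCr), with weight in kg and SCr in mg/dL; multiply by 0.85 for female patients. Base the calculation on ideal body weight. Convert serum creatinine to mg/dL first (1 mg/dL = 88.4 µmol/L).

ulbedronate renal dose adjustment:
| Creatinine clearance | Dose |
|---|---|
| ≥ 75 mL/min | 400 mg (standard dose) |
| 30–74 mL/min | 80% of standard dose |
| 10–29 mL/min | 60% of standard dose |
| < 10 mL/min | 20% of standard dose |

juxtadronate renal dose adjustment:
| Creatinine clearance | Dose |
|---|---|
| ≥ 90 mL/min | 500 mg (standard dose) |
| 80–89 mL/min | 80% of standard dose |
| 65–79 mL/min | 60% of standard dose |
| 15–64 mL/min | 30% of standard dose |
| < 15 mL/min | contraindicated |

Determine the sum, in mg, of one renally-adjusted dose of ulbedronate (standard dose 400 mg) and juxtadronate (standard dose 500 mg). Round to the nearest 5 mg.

390 mg

SCr = 190 / 88.4 = 2.149 mg/dL
CrCl = (140 − 69) × 69.8 / (72 × 2.149) × 0.85 = 4955.8 / 154.73 × 0.85 ≈ 27.2 mL/min
CrCl ≈ 27 mL/min.
ulbedronate: 10–29 mL/min → 60% of 400 mg = 240 mg.
juxtadronate: 15–64 mL/min → 30% of 500 mg = 150 mg.
Total = 240 + 150 = 390 mg.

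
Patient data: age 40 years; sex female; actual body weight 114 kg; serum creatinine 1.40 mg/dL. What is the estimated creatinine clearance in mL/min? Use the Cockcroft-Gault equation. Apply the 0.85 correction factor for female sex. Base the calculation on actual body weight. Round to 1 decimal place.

CrCl = (140 − 40) × 114 / (72 × 1.4) × 0.85 = 11400.0 / 100.80 × 0.85 ≈ 96.1 mL/min

96.1 mL/min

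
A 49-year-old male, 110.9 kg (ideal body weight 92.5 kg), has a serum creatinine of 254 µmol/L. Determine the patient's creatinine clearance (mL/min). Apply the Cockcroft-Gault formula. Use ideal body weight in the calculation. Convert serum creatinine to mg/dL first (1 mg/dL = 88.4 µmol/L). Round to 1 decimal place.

SCr = 254 / 88.4 = 2.873 mg/dL
CrCl = (140 − 49) × 92.5 / (72 × 2.873) = 8417.5 / 206.86 ≈ 40.7 mL/min

40.7 mL/min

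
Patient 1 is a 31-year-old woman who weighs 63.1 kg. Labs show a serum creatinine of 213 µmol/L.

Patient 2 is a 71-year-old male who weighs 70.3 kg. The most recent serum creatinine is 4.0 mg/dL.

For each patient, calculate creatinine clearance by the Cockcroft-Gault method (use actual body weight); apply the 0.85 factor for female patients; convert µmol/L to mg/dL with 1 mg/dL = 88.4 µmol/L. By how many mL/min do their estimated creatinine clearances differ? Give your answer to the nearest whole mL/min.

Patient 1: SCr = 213 / 88.4 = 2.41 mg/dL
Patient 1: CrCl = (140 − 31) × 63.1 / (72 × 2.41) × 0.85 = 6877.9 / 173.52 × 0.85 ≈ 33.7 mL/min
Patient 2: CrCl = (140 − 71) × 70.3 / (72 × 4) = 4850.7 / 288.00 ≈ 16.8 mL/min
|33.7 − 16.8| = 16.9 mL/min

17 mL/min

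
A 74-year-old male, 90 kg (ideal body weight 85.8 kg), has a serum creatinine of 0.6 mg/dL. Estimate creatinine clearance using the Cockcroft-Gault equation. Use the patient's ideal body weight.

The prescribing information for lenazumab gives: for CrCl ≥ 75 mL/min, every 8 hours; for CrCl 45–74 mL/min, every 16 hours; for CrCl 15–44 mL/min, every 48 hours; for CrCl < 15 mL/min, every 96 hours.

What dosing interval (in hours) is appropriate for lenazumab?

every 8 hours

CrCl = (140 − 74) × 85.8 / (72 × 0.6) = 5662.8 / 43.20 ≈ 131.1 mL/min
CrCl ≈ 131 mL/min → bracket ≥ 75 mL/min → every 8 hours.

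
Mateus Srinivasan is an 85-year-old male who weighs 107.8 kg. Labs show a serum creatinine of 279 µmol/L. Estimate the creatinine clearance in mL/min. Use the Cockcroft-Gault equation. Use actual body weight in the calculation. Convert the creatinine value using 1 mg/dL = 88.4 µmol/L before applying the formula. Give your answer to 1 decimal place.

SCr = 279 / 88.4 = 3.156 mg/dL
CrCl = (140 − 85) × 107.8 / (72 × 3.156) = 5929.0 / 227.23 ≈ 26.1 mL/min

26.1 mL/min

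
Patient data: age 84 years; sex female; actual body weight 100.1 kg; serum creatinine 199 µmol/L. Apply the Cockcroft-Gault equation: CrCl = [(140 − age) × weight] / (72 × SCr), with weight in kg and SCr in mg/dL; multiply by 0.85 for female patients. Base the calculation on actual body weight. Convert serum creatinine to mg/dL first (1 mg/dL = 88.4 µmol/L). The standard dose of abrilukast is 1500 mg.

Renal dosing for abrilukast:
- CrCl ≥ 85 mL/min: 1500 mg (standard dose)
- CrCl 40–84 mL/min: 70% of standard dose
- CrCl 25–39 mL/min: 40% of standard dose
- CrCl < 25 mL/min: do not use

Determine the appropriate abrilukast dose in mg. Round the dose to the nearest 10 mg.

SCr = 199 / 88.4 = 2.251 mg/dL
CrCl = (140 − 84) × 100.1 / (72 × 2.251) × 0.85 = 5605.6 / 162.07 × 0.85 ≈ 29.4 mL/min
CrCl ≈ 29 mL/min → bracket 25–39 mL/min.
40% of 1500 mg = 600 mg

600 mg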